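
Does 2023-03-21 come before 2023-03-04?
No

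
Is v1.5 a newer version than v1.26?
No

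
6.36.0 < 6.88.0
True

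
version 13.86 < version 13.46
False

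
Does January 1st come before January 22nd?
Yes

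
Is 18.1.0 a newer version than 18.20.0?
No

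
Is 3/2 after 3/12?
No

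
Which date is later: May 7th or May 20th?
May 20th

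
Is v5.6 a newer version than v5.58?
No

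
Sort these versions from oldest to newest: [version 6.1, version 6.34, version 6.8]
[version 6.1, version 6.8, version 6.34]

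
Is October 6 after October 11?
No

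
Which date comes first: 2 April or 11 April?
2 April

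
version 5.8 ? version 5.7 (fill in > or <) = >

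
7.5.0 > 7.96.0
False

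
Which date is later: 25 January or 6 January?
25 January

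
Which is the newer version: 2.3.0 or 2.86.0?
2.86.0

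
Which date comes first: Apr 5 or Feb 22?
Feb 22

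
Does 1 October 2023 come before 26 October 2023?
Yes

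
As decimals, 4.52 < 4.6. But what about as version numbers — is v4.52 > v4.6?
True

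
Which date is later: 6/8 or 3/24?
6/8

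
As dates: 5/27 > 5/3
True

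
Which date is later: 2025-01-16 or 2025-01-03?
2025-01-16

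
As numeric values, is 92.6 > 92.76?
False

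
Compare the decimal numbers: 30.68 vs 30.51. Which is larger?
30.68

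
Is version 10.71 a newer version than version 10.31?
Yes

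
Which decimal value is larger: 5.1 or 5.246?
5.246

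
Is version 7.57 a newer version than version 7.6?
Yes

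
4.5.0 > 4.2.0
True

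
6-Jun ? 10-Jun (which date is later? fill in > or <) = <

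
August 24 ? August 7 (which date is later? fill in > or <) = >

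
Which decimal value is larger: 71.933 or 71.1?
71.933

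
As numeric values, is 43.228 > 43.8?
False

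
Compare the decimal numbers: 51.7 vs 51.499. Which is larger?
51.7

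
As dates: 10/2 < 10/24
True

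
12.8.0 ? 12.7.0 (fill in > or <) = >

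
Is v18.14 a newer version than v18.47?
No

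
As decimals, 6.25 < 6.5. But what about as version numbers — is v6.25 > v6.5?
True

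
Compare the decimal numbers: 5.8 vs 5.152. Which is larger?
5.8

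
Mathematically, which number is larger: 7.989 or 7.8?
7.989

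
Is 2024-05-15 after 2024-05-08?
Yes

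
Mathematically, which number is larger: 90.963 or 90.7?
90.963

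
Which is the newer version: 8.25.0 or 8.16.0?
8.25.0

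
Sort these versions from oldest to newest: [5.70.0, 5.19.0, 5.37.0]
[5.19.0, 5.37.0, 5.70.0]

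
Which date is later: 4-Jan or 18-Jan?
18-Jan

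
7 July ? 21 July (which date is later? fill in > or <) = <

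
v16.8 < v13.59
False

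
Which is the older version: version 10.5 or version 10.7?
version 10.5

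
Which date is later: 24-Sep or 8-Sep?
24-Sep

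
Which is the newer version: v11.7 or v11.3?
v11.7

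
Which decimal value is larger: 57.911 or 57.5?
57.911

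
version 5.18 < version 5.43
True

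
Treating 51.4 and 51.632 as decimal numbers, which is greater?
51.632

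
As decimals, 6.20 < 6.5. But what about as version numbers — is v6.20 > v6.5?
True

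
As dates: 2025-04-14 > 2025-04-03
True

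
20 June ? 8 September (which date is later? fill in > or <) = <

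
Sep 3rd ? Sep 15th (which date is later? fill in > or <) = <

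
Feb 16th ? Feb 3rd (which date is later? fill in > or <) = >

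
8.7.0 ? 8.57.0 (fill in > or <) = <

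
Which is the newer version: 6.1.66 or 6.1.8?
6.1.66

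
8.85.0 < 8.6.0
False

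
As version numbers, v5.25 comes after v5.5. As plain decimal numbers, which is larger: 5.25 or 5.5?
5.5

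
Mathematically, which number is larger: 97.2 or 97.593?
97.593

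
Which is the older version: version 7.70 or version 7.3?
version 7.3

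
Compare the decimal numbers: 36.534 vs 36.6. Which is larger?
36.6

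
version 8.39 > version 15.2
False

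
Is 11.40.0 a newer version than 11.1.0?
Yes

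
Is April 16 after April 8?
Yes. Day 16 comes after day 8 in April — this is a date comparison, not a decimal one (the decimal 4.16 would be smaller than 4.8).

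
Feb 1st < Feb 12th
True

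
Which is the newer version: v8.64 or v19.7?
v19.7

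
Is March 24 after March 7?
Yes. Day 24 comes after day 7 in March — this is a date comparison, not a decimal one (the decimal 3.24 would be smaller than 3.7).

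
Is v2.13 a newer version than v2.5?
Yes. Version numbers are compared segment by segment as integers, not as decimals: minor version 13 > 5, so v2.13 > v2.5 (even though the decimal 2.13 < 2.5).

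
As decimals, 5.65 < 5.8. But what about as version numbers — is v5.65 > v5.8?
True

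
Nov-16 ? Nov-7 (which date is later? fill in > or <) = >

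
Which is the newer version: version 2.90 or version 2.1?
version 2.90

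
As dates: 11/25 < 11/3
False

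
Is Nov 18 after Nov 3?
Yes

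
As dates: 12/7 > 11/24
True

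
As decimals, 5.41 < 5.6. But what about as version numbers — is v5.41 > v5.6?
True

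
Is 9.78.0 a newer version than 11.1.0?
No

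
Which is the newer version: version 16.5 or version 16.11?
version 16.11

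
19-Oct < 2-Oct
False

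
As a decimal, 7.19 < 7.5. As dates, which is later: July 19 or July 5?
July 19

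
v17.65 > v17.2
True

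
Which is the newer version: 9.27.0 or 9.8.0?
9.27.0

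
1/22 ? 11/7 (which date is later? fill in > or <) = <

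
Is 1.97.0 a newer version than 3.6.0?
No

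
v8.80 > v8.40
True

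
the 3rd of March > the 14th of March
False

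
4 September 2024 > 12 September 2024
False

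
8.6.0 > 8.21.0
False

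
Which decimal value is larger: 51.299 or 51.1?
51.299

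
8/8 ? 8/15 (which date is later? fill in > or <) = <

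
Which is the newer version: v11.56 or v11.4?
v11.56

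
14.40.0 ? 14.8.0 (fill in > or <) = >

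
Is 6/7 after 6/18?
No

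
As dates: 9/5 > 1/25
True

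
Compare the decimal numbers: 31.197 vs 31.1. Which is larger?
31.197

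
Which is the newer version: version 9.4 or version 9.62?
version 9.62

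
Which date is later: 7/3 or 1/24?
7/3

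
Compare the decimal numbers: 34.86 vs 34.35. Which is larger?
34.86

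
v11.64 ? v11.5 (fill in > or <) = >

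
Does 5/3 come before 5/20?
Yes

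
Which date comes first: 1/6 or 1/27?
1/6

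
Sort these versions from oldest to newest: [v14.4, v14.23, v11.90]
[v11.90, v14.4, v14.23]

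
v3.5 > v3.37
False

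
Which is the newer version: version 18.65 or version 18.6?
version 18.65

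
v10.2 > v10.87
False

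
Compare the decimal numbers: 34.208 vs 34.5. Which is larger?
34.5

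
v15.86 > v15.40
True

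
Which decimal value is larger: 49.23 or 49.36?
49.36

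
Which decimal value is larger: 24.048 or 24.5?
24.5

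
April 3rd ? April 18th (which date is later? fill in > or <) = <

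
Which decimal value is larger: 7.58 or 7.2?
7.58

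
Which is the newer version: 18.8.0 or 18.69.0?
18.69.0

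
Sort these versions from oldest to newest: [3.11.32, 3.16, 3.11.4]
[3.11.4, 3.11.32, 3.16]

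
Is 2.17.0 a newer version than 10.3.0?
No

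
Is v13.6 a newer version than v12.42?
Yes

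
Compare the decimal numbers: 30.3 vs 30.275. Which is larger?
30.3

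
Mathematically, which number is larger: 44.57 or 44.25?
44.57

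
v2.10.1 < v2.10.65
True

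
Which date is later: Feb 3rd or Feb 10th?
Feb 10th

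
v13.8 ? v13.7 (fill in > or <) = >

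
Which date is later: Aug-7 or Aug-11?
Aug-11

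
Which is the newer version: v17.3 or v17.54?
v17.54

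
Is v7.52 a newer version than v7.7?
Yes. Version numbers are compared segment by segment as integers, not as decimals: minor version 52 > 7, so v7.52 > v7.7 (even though the decimal 7.52 < 7.7).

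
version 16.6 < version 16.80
True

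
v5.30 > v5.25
True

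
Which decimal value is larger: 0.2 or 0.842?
0.842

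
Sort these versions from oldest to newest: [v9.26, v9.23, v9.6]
[v9.6, v9.23, v9.26]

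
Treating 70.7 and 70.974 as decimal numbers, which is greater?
70.974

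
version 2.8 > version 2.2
True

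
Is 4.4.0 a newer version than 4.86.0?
No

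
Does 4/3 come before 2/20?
No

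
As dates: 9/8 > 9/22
False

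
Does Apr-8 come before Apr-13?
Yes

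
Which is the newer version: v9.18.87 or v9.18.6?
v9.18.87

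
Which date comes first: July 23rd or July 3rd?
July 3rd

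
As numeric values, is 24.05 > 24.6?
False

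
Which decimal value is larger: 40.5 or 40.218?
40.5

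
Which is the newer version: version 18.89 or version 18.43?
version 18.89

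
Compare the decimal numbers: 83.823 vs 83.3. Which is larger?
83.823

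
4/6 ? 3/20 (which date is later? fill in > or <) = >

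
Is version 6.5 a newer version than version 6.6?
No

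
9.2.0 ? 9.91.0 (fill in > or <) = <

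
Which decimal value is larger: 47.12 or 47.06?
47.12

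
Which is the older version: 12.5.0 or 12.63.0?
12.5.0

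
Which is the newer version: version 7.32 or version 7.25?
version 7.32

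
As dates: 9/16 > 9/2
True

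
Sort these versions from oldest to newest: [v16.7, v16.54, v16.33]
[v16.7, v16.33, v16.54]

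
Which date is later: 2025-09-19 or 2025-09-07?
2025-09-19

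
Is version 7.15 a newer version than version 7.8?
Yes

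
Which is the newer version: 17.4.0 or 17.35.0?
17.35.0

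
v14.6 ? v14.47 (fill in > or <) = <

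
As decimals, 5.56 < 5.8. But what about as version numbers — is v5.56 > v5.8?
True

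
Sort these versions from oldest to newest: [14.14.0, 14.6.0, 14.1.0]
[14.1.0, 14.6.0, 14.14.0]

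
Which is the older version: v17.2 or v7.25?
v7.25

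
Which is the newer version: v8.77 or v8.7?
v8.77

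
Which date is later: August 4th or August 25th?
August 25th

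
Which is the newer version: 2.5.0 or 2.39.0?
2.39.0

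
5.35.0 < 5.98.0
True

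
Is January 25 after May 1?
No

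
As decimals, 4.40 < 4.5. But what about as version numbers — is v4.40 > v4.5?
True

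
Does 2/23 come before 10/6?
Yes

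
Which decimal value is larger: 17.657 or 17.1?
17.657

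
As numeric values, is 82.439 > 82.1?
True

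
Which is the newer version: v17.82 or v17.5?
v17.82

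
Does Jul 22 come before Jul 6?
No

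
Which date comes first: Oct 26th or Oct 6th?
Oct 6th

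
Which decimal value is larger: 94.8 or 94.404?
94.8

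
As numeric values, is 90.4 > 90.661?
False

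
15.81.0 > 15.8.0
True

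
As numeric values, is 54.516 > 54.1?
True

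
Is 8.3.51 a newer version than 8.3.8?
Yes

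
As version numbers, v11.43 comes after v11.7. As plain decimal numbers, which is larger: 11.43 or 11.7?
11.7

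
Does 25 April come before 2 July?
Yes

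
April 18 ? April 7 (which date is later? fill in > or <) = >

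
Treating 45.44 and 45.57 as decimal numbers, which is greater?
45.57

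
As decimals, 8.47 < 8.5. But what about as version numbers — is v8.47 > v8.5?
True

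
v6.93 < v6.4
False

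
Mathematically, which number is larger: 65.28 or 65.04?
65.28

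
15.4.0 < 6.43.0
False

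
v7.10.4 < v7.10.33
True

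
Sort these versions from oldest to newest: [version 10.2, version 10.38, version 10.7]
[version 10.2, version 10.7, version 10.38]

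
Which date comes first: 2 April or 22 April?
2 April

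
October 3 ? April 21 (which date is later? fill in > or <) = >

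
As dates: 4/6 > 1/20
True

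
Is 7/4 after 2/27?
Yes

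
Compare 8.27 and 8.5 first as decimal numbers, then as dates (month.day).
As decimals: 8.27 < 8.5. As dates: 8/27 is later than 8/5 (day 27 > day 5).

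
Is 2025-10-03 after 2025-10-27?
No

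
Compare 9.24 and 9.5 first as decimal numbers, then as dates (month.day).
As decimals: 9.24 < 9.5. As dates: 9/24 is later than 9/5 (day 24 > day 5).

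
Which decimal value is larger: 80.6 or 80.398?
80.6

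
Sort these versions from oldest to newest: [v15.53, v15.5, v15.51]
[v15.5, v15.51, v15.53]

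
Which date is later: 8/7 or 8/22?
8/22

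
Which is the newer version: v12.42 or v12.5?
v12.42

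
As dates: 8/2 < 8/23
True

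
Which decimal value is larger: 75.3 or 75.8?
75.8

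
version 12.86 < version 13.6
True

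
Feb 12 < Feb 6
False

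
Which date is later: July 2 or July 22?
July 22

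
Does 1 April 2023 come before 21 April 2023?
Yes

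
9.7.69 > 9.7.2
True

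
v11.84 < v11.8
False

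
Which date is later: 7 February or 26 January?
7 February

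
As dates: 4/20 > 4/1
True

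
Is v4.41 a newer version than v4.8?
Yes. Version numbers are compared segment by segment as integers, not as decimals: minor version 41 > 8, so v4.41 > v4.8 (even though the decimal 4.41 < 4.8).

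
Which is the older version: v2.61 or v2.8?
v2.8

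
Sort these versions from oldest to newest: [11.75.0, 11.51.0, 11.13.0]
[11.13.0, 11.51.0, 11.75.0]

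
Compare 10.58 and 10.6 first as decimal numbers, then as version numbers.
As decimals: 10.58 < 10.6. As versions: v10.58 > v10.6 (minor version 58 > 6).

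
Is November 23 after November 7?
Yes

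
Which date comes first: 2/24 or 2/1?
2/1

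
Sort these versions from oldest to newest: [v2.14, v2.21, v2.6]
[v2.6, v2.14, v2.21]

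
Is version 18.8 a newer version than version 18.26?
No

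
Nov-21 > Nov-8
True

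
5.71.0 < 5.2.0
False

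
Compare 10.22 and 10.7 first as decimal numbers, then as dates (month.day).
As decimals: 10.22 < 10.7. As dates: 10/22 is later than 10/7 (day 22 > day 7).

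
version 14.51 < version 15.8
True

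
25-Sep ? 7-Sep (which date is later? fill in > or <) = >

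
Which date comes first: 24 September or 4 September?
4 September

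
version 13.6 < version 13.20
True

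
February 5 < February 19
True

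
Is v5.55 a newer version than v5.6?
Yes. Version numbers are compared segment by segment as integers, not as decimals: minor version 55 > 6, so v5.55 > v5.6 (even though the decimal 5.55 < 5.6).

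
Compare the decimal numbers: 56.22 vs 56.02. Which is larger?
56.22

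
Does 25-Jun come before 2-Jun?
No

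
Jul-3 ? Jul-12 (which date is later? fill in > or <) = <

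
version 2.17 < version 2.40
True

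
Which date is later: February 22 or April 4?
April 4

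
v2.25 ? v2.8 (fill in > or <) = >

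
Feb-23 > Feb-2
True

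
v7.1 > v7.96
False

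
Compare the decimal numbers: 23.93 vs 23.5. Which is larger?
23.93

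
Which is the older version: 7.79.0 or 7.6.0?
7.6.0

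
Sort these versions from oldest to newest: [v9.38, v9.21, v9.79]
[v9.21, v9.38, v9.79]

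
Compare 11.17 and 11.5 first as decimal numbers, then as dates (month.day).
As decimals: 11.17 < 11.5. As dates: 11/17 is later than 11/5 (day 17 > day 5).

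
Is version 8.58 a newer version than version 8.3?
Yes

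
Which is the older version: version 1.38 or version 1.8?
version 1.8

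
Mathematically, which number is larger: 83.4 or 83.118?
83.4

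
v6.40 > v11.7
False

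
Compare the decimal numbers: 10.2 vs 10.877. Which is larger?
10.877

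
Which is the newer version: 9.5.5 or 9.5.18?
9.5.18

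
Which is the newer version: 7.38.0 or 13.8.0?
13.8.0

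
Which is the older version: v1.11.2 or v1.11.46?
v1.11.2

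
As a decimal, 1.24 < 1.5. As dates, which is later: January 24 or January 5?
January 24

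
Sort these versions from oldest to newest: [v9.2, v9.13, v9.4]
[v9.2, v9.4, v9.13]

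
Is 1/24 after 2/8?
No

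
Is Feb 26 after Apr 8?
No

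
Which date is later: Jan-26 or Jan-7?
Jan-26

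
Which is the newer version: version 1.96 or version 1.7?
version 1.96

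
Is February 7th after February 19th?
No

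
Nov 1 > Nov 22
False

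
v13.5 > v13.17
False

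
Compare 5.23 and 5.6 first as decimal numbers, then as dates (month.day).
As decimals: 5.23 < 5.6. As dates: 5/23 is later than 5/6 (day 23 > day 6).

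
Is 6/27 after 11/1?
No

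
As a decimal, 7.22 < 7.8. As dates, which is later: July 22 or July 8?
July 22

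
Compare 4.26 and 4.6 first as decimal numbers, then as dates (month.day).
As decimals: 4.26 < 4.6. As dates: 4/26 is later than 4/6 (day 26 > day 6).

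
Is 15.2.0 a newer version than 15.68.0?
No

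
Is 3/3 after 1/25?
Yes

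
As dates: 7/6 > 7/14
False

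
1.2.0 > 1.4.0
False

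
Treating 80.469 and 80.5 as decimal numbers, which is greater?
80.5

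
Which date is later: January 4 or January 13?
January 13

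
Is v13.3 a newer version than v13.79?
No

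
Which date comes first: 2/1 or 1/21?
1/21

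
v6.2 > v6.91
False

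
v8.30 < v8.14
False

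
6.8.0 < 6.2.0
False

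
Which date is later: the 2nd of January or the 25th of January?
the 25th of January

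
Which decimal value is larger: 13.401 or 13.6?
13.6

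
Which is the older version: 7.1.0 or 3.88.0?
3.88.0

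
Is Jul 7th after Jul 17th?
No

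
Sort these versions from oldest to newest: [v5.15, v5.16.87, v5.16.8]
[v5.15, v5.16.8, v5.16.87]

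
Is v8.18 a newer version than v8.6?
Yes. Version numbers are compared segment by segment as integers, not as decimals: minor version 18 > 6, so v8.18 > v8.6 (even though the decimal 8.18 < 8.6).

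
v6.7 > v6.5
True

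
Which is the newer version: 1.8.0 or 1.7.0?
1.8.0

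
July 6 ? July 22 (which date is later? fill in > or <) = <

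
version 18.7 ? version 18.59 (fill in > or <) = <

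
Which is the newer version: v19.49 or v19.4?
v19.49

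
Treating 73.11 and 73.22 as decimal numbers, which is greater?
73.22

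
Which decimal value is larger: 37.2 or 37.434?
37.434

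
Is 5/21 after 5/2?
Yes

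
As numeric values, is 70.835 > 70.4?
True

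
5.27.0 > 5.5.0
True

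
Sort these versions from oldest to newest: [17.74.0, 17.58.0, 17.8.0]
[17.8.0, 17.58.0, 17.74.0]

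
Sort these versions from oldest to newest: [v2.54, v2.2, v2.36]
[v2.2, v2.36, v2.54]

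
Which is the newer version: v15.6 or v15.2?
v15.6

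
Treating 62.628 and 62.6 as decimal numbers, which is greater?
62.628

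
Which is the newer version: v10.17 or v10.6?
v10.17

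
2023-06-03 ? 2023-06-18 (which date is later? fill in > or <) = <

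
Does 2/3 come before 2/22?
Yes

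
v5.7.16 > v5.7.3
True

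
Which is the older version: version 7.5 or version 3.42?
version 3.42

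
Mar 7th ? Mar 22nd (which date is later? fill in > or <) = <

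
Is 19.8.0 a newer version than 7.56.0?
Yes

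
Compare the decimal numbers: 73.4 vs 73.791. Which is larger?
73.791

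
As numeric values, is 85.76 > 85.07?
True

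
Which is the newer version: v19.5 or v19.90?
v19.90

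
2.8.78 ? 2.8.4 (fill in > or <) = >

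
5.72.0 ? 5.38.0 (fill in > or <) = >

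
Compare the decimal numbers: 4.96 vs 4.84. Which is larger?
4.96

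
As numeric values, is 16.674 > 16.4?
True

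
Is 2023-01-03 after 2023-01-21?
No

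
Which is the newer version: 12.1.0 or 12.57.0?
12.57.0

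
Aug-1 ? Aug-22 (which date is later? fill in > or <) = <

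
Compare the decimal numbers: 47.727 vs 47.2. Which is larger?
47.727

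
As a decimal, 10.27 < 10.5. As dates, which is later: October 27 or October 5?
October 27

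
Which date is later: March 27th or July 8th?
July 8th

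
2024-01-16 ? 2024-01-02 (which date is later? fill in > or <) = >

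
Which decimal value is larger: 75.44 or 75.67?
75.67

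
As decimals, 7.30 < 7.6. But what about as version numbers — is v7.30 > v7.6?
True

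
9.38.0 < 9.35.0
False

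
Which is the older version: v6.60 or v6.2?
v6.2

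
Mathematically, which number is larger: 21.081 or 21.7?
21.7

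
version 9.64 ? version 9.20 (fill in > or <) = >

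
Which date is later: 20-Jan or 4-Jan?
20-Jan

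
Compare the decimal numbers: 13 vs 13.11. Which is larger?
13.11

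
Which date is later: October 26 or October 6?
October 26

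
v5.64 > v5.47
True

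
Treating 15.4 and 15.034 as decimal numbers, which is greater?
15.4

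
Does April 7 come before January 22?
No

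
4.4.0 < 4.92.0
True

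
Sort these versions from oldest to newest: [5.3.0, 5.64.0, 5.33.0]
[5.3.0, 5.33.0, 5.64.0]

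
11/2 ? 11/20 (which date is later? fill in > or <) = <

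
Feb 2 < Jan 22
False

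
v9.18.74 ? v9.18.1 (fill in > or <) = >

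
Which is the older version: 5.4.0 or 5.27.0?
5.4.0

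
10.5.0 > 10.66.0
False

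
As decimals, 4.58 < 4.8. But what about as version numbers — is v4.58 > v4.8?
True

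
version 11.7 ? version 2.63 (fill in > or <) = >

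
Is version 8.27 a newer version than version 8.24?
Yes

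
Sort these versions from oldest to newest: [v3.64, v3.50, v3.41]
[v3.41, v3.50, v3.64]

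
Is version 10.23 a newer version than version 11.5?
No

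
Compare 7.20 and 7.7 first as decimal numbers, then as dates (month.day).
As decimals: 7.20 < 7.7. As dates: 7/20 is later than 7/7 (day 20 > day 7).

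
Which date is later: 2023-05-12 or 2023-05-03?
2023-05-12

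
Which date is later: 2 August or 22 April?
2 August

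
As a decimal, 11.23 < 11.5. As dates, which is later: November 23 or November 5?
November 23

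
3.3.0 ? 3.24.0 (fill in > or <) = <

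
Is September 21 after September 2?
Yes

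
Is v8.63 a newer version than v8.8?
Yes. Version numbers are compared segment by segment as integers, not as decimals: minor version 63 > 8, so v8.63 > v8.8 (even though the decimal 8.63 < 8.8).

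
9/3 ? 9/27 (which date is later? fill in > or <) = <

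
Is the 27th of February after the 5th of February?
Yes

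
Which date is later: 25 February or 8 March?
8 March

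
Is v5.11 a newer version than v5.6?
Yes. Version numbers are compared segment by segment as integers, not as decimals: minor version 11 > 6, so v5.11 > v5.6 (even though the decimal 5.11 < 5.6).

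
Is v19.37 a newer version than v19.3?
Yes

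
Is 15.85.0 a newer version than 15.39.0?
Yes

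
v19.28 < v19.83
True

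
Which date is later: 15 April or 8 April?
15 April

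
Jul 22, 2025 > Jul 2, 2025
True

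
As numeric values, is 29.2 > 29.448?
False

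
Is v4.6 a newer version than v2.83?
Yes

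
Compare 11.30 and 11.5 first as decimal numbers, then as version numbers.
As decimals: 11.30 < 11.5. As versions: v11.30 > v11.5 (minor version 30 > 5).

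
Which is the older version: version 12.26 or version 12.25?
version 12.25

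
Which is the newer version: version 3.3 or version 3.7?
version 3.7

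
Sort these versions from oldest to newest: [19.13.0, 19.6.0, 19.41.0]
[19.6.0, 19.13.0, 19.41.0]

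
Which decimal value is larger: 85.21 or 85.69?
85.69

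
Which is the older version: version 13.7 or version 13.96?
version 13.7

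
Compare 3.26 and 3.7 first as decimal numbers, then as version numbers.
As decimals: 3.26 < 3.7. As versions: v3.26 > v3.7 (minor version 26 > 7).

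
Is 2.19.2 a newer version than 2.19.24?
No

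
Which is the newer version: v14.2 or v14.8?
v14.8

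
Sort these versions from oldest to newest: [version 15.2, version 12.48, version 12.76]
[version 12.48, version 12.76, version 15.2]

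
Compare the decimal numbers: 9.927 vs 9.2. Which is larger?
9.927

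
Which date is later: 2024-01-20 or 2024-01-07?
2024-01-20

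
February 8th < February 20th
True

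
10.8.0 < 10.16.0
True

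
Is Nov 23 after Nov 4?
Yes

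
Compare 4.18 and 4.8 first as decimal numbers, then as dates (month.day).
As decimals: 4.18 < 4.8. As dates: 4/18 is later than 4/8 (day 18 > day 8).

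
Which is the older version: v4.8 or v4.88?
v4.8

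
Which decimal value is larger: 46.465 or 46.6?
46.6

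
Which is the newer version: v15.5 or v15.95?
v15.95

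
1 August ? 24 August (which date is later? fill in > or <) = <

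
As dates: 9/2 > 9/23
False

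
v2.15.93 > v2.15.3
True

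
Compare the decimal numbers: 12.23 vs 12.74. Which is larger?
12.74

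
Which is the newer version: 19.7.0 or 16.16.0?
19.7.0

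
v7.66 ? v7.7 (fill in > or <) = >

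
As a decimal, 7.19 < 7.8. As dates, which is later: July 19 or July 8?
July 19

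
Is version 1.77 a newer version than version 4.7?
No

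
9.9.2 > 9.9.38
False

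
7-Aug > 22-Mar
True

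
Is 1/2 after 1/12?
No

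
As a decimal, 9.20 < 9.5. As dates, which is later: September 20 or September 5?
September 20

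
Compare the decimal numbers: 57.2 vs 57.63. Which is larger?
57.63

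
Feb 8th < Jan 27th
False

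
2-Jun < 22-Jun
True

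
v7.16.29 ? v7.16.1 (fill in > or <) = >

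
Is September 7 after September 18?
No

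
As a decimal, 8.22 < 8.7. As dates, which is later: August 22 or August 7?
August 22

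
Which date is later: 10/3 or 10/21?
10/21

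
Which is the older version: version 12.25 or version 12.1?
version 12.1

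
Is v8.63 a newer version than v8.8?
Yes. Version numbers are compared segment by segment as integers, not as decimals: minor version 63 > 8, so v8.63 > v8.8 (even though the decimal 8.63 < 8.8).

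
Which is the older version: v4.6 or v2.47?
v2.47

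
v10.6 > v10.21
False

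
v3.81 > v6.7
False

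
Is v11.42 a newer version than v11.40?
Yes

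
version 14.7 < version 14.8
True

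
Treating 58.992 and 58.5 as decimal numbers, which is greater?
58.992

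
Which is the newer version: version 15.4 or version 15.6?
version 15.6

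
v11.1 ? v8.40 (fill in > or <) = >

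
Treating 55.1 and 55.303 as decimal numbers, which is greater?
55.303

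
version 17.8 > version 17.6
True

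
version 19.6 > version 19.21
False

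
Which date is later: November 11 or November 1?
November 11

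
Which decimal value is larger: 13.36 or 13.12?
13.36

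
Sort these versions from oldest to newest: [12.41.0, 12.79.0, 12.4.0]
[12.4.0, 12.41.0, 12.79.0]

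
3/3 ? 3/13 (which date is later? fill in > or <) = <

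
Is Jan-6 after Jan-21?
No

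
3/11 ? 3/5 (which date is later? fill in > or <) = >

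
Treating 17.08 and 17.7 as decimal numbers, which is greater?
17.7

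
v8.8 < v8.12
True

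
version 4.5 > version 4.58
False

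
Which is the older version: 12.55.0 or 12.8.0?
12.8.0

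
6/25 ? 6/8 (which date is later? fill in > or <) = >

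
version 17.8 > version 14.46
True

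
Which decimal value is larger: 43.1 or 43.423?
43.423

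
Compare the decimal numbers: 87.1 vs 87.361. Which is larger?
87.361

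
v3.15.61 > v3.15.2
True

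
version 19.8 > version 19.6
True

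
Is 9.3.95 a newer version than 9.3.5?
Yes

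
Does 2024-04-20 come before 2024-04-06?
No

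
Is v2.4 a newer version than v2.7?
No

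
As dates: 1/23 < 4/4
True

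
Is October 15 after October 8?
Yes. Day 15 comes after day 8 in October — this is a date comparison, not a decimal one (the decimal 10.15 would be smaller than 10.8).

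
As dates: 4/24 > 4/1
True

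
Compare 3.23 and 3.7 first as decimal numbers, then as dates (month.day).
As decimals: 3.23 < 3.7. As dates: 3/23 is later than 3/7 (day 23 > day 7).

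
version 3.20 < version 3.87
True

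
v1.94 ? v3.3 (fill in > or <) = <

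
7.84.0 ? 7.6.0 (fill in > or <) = >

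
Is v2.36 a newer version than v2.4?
Yes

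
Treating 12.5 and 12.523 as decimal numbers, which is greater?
12.523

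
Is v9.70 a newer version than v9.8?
Yes. Version numbers are compared segment by segment as integers, not as decimals: minor version 70 > 8, so v9.70 > v9.8 (even though the decimal 9.70 < 9.8).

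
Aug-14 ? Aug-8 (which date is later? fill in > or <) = >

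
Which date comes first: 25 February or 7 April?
25 February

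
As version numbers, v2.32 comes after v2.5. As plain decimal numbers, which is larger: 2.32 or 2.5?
2.5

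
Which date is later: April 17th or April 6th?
April 17th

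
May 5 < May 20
True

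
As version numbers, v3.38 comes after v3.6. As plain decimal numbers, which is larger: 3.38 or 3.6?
3.6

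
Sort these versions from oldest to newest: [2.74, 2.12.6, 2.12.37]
[2.12.6, 2.12.37, 2.74]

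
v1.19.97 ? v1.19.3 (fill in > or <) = >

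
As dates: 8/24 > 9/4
False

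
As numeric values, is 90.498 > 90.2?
True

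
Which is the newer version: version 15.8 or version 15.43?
version 15.43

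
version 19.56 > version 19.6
True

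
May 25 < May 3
False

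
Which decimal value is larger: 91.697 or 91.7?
91.7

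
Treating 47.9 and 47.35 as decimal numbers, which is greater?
47.9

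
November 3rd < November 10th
True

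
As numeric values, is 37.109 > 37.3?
False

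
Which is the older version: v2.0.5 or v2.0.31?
v2.0.5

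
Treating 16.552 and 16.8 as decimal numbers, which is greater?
16.8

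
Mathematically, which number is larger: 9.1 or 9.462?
9.462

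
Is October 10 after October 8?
Yes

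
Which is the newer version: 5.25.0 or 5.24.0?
5.25.0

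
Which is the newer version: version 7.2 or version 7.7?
version 7.7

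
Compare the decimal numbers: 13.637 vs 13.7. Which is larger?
13.7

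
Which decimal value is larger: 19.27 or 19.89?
19.89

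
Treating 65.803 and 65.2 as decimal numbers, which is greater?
65.803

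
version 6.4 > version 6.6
False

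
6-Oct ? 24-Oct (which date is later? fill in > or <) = <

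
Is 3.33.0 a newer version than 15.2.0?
No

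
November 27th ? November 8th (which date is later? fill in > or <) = >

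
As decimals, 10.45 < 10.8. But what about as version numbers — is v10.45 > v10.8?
True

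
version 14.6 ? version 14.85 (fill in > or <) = <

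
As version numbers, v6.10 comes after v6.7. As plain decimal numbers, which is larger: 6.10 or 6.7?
6.7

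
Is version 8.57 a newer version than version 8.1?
Yes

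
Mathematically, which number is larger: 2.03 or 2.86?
2.86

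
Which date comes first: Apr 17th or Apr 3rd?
Apr 3rd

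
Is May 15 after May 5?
Yes. Day 15 comes after day 5 in May — this is a date comparison, not a decimal one (the decimal 5.15 would be smaller than 5.5).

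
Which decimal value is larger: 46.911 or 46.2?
46.911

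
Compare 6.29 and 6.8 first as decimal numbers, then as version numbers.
As decimals: 6.29 < 6.8. As versions: v6.29 > v6.8 (minor version 29 > 8).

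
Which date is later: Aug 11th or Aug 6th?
Aug 11th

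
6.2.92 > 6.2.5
True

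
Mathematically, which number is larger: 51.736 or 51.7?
51.736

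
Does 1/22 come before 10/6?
Yes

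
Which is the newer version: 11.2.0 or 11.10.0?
11.10.0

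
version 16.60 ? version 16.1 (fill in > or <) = >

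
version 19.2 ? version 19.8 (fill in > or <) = <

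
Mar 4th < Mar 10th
True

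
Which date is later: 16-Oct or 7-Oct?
16-Oct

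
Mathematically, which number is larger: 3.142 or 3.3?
3.3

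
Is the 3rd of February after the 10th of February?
No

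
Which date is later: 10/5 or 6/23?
10/5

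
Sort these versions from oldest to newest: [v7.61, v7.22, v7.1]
[v7.1, v7.22, v7.61]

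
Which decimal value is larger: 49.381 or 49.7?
49.7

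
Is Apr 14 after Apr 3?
Yes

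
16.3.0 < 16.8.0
True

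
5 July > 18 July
False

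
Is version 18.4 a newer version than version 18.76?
No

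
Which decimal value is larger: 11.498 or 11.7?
11.7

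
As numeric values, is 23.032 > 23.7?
False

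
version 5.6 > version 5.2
True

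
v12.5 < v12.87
True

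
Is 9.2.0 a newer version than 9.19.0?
No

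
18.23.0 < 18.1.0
False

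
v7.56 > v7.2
True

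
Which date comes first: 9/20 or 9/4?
9/4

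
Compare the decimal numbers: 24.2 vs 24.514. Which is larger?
24.514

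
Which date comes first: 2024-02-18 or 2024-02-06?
2024-02-06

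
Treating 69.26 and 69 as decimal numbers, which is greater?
69.26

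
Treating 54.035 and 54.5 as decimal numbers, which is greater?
54.5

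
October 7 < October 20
True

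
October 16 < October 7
False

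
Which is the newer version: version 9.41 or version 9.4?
version 9.41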